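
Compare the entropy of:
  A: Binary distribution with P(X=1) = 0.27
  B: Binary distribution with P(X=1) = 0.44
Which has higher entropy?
B

For binary distributions, entropy is maximized at p=0.5 and decreases as p moves toward 0 or 1.

H(A) = H(0.27) = 0.8415 bits
H(B) = H(0.44) = 0.9896 bits

Distribution B (p=0.44) is closer to uniform (p=0.5), so it has higher entropy.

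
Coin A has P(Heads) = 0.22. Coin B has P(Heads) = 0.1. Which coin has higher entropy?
A

For binary distributions, entropy is maximized at p=0.5 and decreases as p moves toward 0 or 1.

H(A) = H(0.22) = 0.7602 bits
H(B) = H(0.1) = 0.4690 bits

Distribution A (p=0.22) is closer to uniform (p=0.5), so it has higher entropy.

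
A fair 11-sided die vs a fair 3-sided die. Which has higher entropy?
11-sided die

Both are uniform distributions; for uniform over n outcomes, H = log₂(n). H(11-sided) = log₂(11) = 3.459 bits and H(3-sided) = log₂(3) = 1.585 bits. More outcomes in a uniform distribution means higher entropy.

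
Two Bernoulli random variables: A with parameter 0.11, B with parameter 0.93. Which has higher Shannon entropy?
A

For binary distributions, entropy is maximized at p=0.5 and decreases as p moves toward 0 or 1.

H(A) = H(0.11) = 0.4999 bits
H(B) = H(0.93) = 0.3659 bits

Distribution A (p=0.11) is closer to uniform (p=0.5), so it has higher entropy.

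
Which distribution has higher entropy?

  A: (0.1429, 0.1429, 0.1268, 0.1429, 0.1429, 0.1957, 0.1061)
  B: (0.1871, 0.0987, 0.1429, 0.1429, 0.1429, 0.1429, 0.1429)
B

Both distributions are close to uniform, making this a harder comparison.

H(A) = 2.7859 bits
H(B) = 2.7873 bits

The distribution closer to uniform has higher entropy.
Answer: B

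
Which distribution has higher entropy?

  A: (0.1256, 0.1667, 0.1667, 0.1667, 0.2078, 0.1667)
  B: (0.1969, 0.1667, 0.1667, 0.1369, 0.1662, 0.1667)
B

Both distributions are close to uniform, making this a harder comparison.

H(A) = 2.5702 bits
H(B) = 2.5771 bits

The distribution closer to uniform has higher entropy.
Answer: B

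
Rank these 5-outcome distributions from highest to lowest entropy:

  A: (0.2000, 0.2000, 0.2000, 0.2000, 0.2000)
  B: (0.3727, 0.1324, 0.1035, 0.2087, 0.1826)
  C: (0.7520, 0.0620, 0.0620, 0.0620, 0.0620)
A > B > C

Key insight: Entropy is maximized by uniform distributions and minimized by concentrated distributions.

- Uniform distributions have maximum entropy log₂(5) = 2.3219 bits
- The more "peaked" or concentrated a distribution, the lower its entropy

Entropies:
  H(A) = 2.3219 bits
  H(B) = 2.1754 bits
  H(C) = 1.3041 bits

Ranking: A > B > C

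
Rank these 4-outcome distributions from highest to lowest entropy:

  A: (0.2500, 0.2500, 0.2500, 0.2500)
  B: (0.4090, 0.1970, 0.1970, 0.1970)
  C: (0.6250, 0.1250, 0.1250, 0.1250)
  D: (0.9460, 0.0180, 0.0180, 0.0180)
A > B > C > D

Key insight: Entropy is maximized by uniform distributions and minimized by concentrated distributions.

Entropies:
  H(A) = 2.0000 bits
  H(B) = 1.9127 bits
  H(C) = 1.5488 bits
  H(D) = 0.3887 bits

Ranking: A > B > C > D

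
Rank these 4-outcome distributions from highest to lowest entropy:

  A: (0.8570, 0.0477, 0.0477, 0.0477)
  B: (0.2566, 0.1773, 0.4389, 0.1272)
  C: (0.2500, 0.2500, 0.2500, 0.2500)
C > B > A

Key insight: Entropy is maximized by uniform distributions and minimized by concentrated distributions.

- Uniform distributions have maximum entropy log₂(4) = 2.0000 bits
- The more "peaked" or concentrated a distribution, the lower its entropy

Entropies:
  H(A) = 0.8187 bits
  H(B) = 1.8458 bits
  H(C) = 2.0000 bits

Ranking: C > B > A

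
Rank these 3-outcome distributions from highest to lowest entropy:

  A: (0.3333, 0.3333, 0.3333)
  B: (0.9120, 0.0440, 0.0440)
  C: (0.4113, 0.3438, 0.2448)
A > C > B

Key insight: Entropy is maximized by uniform distributions and minimized by concentrated distributions.

- Uniform distributions have maximum entropy log₂(3) = 1.5850 bits
- The more "peaked" or concentrated a distribution, the lower its entropy

Entropies:
  H(A) = 1.5850 bits
  H(B) = 0.5178 bits
  H(C) = 1.5538 bits

Ranking: A > C > B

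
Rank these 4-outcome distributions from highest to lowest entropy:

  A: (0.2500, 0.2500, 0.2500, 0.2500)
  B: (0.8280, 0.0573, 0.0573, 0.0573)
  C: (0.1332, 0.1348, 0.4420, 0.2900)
A > C > B

Key insight: Entropy is maximized by uniform distributions and minimized by concentrated distributions.

- Uniform distributions have maximum entropy log₂(4) = 2.0000 bits
- The more "peaked" or concentrated a distribution, the lower its entropy

Entropies:
  H(A) = 2.0000 bits
  H(B) = 0.9349 bits
  H(C) = 1.8157 bits

Ranking: A > C > B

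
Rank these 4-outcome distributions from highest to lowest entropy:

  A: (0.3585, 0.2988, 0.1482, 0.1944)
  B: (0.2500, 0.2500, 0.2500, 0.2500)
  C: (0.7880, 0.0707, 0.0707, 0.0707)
B > A > C

Key insight: Entropy is maximized by uniform distributions and minimized by concentrated distributions.

- Uniform distributions have maximum entropy log₂(4) = 2.0000 bits
- The more "peaked" or concentrated a distribution, the lower its entropy

Entropies:
  H(A) = 1.9189 bits
  H(B) = 2.0000 bits
  H(C) = 1.0813 bits

Ranking: B > A > C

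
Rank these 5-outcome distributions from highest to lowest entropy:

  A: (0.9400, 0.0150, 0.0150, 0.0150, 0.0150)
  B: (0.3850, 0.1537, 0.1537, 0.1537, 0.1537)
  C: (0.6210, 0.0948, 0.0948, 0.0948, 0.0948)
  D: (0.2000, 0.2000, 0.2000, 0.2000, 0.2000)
D > B > C > A

Key insight: Entropy is maximized by uniform distributions and minimized by concentrated distributions.

Entropies:
  H(A) = 0.4474 bits
  H(B) = 2.1915 bits
  H(C) = 1.7153 bits
  H(D) = 2.3219 bits

Ranking: D > B > C > A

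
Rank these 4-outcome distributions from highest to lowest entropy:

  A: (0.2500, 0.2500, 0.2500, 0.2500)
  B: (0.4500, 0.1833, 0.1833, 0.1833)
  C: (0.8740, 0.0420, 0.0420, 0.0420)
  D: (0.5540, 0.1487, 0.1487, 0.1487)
A > B > D > C

Key insight: Entropy is maximized by uniform distributions and minimized by concentrated distributions.

Entropies:
  H(A) = 2.0000 bits
  H(B) = 1.8645 bits
  H(C) = 0.7461 bits
  H(D) = 1.6985 bits

Ranking: A > B > D > C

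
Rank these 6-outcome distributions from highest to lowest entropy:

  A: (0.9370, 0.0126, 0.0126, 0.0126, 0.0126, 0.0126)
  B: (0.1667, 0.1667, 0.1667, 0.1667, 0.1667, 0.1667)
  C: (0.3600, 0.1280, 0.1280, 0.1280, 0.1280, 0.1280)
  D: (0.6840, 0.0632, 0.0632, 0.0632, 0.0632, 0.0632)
B > C > D > A

Key insight: Entropy is maximized by uniform distributions and minimized by concentrated distributions.

Entropies:
  H(A) = 0.4855 bits
  H(B) = 2.5850 bits
  H(C) = 2.4287 bits
  H(D) = 1.6337 bits

Ranking: B > C > D > A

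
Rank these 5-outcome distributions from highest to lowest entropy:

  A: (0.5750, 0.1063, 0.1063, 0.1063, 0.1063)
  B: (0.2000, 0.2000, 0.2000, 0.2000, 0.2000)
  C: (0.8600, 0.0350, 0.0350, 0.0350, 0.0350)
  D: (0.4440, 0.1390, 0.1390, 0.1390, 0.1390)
B > D > A > C

Key insight: Entropy is maximized by uniform distributions and minimized by concentrated distributions.

Entropies:
  H(A) = 1.8337 bits
  H(B) = 2.3219 bits
  H(C) = 0.8642 bits
  H(D) = 2.1029 bits

Ranking: B > D > A > C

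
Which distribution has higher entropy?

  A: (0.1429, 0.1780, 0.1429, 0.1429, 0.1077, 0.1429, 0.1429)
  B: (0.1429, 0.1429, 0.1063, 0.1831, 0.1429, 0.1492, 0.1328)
A

Both distributions are close to uniform, making this a harder comparison.

H(A) = 2.7947 bits
H(B) = 2.7917 bits

The distribution closer to uniform has higher entropy.
Answer: A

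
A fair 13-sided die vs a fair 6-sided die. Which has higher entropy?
13-sided die

Both are uniform distributions; for uniform over n outcomes, H = log₂(n). H(13-sided) = log₂(13) = 3.700 bits and H(6-sided) = log₂(6) = 2.585 bits. More outcomes in a uniform distribution means higher entropy.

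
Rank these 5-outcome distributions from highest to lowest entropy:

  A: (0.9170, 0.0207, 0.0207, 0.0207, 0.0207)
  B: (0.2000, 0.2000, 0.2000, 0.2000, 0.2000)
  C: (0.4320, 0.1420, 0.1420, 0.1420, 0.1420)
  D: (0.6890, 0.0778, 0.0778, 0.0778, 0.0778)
B > C > D > A

Key insight: Entropy is maximized by uniform distributions and minimized by concentrated distributions.

Entropies:
  H(A) = 0.5787 bits
  H(B) = 2.3219 bits
  H(C) = 2.1226 bits
  H(D) = 1.5163 bits

Ranking: B > C > D > A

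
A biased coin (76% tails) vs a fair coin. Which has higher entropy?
Fair coin

The fair coin is uniform (p=0.5), maximizing binary entropy at 1 bit. The biased coin has H(0.76) ≈ 0.795 bits — its outcome is more predictable, so its entropy is lower.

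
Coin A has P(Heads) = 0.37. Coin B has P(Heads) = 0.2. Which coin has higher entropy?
A

For binary distributions, entropy is maximized at p=0.5 and decreases as p moves toward 0 or 1.

H(A) = H(0.37) = 0.9507 bits
H(B) = H(0.2) = 0.7219 bits

Distribution A (p=0.37) is closer to uniform (p=0.5), so it has higher entropy.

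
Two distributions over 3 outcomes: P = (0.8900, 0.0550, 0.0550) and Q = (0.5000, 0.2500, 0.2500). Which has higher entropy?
Q

P is highly concentrated on one outcome (89%), making it nearly deterministic. Q spreads its mass more evenly (max 50%). The more spread-out distribution has higher entropy: H(P) ≈ 0.610 bits, H(Q) ≈ 1.500 bits.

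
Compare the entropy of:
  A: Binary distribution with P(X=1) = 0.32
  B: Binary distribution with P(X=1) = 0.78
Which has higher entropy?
A

For binary distributions, entropy is maximized at p=0.5 and decreases as p moves toward 0 or 1.

H(A) = H(0.32) = 0.9044 bits
H(B) = H(0.78) = 0.7602 bits

Distribution A (p=0.32) is closer to uniform (p=0.5), so it has higher entropy.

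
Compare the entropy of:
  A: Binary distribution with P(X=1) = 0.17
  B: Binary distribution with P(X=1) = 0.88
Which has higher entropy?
A

For binary distributions, entropy is maximized at p=0.5 and decreases as p moves toward 0 or 1.

H(A) = H(0.17) = 0.6577 bits
H(B) = H(0.88) = 0.5294 bits

Distribution A (p=0.17) is closer to uniform (p=0.5), so it has higher entropy.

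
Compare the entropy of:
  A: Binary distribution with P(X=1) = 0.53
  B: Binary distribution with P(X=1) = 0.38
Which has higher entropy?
A

For binary distributions, entropy is maximized at p=0.5 and decreases as p moves toward 0 or 1.

H(A) = H(0.53) = 0.9974 bits
H(B) = H(0.38) = 0.9580 bits

Distribution A (p=0.53) is closer to uniform (p=0.5), so it has higher entropy.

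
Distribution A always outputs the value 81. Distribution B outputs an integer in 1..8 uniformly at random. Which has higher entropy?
B

A is deterministic, so H(A) = 0. B is uniform over 8 outcomes, so H(B) = log₂(8) = 3.000 bits. Any distribution with genuine randomness has higher entropy than a deterministic one.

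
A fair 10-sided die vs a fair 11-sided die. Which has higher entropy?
11-sided die

Both are uniform distributions; for uniform over n outcomes, H = log₂(n). H(10-sided) = log₂(10) = 3.322 bits and H(11-sided) = log₂(11) = 3.459 bits. More outcomes in a uniform distribution means higher entropy.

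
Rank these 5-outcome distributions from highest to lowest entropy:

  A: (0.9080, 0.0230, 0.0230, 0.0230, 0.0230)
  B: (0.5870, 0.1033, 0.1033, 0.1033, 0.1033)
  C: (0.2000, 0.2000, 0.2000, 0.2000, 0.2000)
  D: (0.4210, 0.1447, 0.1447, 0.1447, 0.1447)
C > D > B > A

Key insight: Entropy is maximized by uniform distributions and minimized by concentrated distributions.

Entropies:
  H(A) = 0.6271 bits
  H(B) = 1.8040 bits
  H(C) = 2.3219 bits
  H(D) = 2.1399 bits

Ranking: C > D > B > A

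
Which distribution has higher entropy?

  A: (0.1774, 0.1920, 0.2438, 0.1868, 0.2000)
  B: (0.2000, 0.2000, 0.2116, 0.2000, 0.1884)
B

Both distributions are close to uniform, making this a harder comparison.

H(A) = 2.3127 bits
H(B) = 2.3210 bits

The distribution closer to uniform has higher entropy.
Answer: B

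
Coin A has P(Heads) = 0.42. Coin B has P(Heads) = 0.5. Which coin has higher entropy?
B

For binary distributions, entropy is maximized at p=0.5 and decreases as p moves toward 0 or 1.

H(A) = H(0.42) = 0.9815 bits
H(B) = H(0.5) = 1.0000 bits

Distribution B (p=0.5) is closer to uniform (p=0.5), so it has higher entropy.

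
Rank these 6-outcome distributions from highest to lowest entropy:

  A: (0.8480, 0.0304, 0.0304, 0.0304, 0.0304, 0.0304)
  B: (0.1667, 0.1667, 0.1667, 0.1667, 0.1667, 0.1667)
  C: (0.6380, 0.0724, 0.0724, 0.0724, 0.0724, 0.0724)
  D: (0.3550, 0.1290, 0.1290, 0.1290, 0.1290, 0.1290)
B > D > C > A

Key insight: Entropy is maximized by uniform distributions and minimized by concentrated distributions.

Entropies:
  H(A) = 0.9678 bits
  H(B) = 2.5850 bits
  H(C) = 1.7849 bits
  H(D) = 2.4361 bits

Ranking: B > D > C > A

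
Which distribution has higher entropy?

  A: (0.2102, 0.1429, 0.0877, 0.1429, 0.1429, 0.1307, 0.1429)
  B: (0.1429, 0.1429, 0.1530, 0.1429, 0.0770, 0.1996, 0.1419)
A

Both distributions are close to uniform, making this a harder comparison.

H(A) = 2.7688 bits
H(B) = 2.7660 bits

The distribution closer to uniform has higher entropy.
Answer: A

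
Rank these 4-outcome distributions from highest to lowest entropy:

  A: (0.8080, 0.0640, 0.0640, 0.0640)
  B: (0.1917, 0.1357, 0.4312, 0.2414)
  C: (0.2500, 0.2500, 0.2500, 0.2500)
C > B > A

Key insight: Entropy is maximized by uniform distributions and minimized by concentrated distributions.

- Uniform distributions have maximum entropy log₂(4) = 2.0000 bits
- The more "peaked" or concentrated a distribution, the lower its entropy

Entropies:
  H(A) = 1.0099 bits
  H(B) = 1.8662 bits
  H(C) = 2.0000 bits

Ranking: C > B > A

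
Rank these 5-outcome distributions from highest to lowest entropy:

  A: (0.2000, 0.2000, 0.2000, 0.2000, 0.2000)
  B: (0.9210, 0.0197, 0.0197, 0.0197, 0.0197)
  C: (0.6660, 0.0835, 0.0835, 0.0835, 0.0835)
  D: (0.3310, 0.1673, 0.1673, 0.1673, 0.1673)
A > D > C > B

Key insight: Entropy is maximized by uniform distributions and minimized by concentrated distributions.

Entropies:
  H(A) = 2.3219 bits
  H(B) = 0.5566 bits
  H(C) = 1.5870 bits
  H(D) = 2.2539 bits

Ranking: A > D > C > B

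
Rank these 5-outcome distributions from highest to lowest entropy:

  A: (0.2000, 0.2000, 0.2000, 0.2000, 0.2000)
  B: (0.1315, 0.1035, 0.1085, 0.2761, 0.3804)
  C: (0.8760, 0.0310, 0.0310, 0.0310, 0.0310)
A > B > C

Key insight: Entropy is maximized by uniform distributions and minimized by concentrated distributions.

- Uniform distributions have maximum entropy log₂(5) = 2.3219 bits
- The more "peaked" or concentrated a distribution, the lower its entropy

Entropies:
  H(A) = 2.3219 bits
  H(B) = 2.1143 bits
  H(C) = 0.7888 bits

Ranking: A > B > C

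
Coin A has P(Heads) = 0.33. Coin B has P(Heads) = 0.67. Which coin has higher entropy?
Equal

For binary distributions, entropy is maximized at p=0.5 and decreases as p moves toward 0 or 1.

H(A) = H(0.33) = 0.9149 bits
H(B) = H(0.67) = 0.9149 bits

Both distributions are equally far from uniform (|0.33-0.5| = |0.67-0.5|), so they have the same entropy.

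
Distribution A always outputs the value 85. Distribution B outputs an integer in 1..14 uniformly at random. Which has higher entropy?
B

A is deterministic, so H(A) = 0. B is uniform over 14 outcomes, so H(B) = log₂(14) = 3.807 bits. Any distribution with genuine randomness has higher entropy than a deterministic one.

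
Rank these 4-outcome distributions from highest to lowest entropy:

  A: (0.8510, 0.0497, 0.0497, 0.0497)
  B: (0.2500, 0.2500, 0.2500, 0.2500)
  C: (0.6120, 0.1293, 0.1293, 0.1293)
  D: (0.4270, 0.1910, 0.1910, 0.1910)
B > D > C > A

Key insight: Entropy is maximized by uniform distributions and minimized by concentrated distributions.

Entropies:
  H(A) = 0.8435 bits
  H(B) = 2.0000 bits
  H(C) = 1.5785 bits
  H(D) = 1.8928 bits

Ranking: B > D > C > A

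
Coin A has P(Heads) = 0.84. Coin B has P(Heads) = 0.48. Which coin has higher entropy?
B

For binary distributions, entropy is maximized at p=0.5 and decreases as p moves toward 0 or 1.

H(A) = H(0.84) = 0.6343 bits
H(B) = H(0.48) = 0.9988 bits

Distribution B (p=0.48) is closer to uniform (p=0.5), so it has higher entropy.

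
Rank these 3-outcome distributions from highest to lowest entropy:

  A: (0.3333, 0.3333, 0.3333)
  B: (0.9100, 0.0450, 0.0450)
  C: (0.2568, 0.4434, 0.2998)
A > C > B

Key insight: Entropy is maximized by uniform distributions and minimized by concentrated distributions.

- Uniform distributions have maximum entropy log₂(3) = 1.5850 bits
- The more "peaked" or concentrated a distribution, the lower its entropy

Entropies:
  H(A) = 1.5850 bits
  H(B) = 0.5265 bits
  H(C) = 1.5450 bits

Ranking: A > C > B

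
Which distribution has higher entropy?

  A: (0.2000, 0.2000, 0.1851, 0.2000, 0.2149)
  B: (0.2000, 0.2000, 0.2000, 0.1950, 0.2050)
B

Both distributions are close to uniform, making this a harder comparison.

H(A) = 2.3203 bits
H(B) = 2.3217 bits

The distribution closer to uniform has higher entropy.
Answer: B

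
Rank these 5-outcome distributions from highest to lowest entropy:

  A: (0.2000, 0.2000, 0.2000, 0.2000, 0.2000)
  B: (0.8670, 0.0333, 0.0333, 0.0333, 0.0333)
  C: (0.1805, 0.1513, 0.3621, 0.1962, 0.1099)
A > C > B

Key insight: Entropy is maximized by uniform distributions and minimized by concentrated distributions.

- Uniform distributions have maximum entropy log₂(5) = 2.3219 bits
- The more "peaked" or concentrated a distribution, the lower its entropy

Entropies:
  H(A) = 2.3219 bits
  H(B) = 0.8316 bits
  H(C) = 2.1998 bits

Ranking: A > C > B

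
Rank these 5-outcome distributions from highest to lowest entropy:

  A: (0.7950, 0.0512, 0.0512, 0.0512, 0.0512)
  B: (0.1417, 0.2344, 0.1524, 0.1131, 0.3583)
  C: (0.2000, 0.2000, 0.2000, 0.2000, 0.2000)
C > B > A

Key insight: Entropy is maximized by uniform distributions and minimized by concentrated distributions.

- Uniform distributions have maximum entropy log₂(5) = 2.3219 bits
- The more "peaked" or concentrated a distribution, the lower its entropy

Entropies:
  H(A) = 1.1418 bits
  H(B) = 2.1900 bits
  H(C) = 2.3219 bits

Ranking: C > B > A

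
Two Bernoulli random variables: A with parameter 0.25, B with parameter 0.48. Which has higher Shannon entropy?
B

For binary distributions, entropy is maximized at p=0.5 and decreases as p moves toward 0 or 1.

H(A) = H(0.25) = 0.8113 bits
H(B) = H(0.48) = 0.9988 bits

Distribution B (p=0.48) is closer to uniform (p=0.5), so it has higher entropy.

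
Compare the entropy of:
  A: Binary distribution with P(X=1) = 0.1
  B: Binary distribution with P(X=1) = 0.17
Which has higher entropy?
B

For binary distributions, entropy is maximized at p=0.5 and decreases as p moves toward 0 or 1.

H(A) = H(0.1) = 0.4690 bits
H(B) = H(0.17) = 0.6577 bits

Distribution B (p=0.17) is closer to uniform (p=0.5), so it has higher entropy.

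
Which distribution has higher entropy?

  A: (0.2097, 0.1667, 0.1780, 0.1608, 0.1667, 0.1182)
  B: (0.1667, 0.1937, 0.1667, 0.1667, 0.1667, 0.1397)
B

Both distributions are close to uniform, making this a harder comparison.

H(A) = 2.5655 bits
H(B) = 2.5786 bits

The distribution closer to uniform has higher entropy.
Answer: B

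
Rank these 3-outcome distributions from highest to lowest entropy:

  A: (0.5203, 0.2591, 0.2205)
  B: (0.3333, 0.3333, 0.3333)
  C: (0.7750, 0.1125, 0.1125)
B > A > C

Key insight: Entropy is maximized by uniform distributions and minimized by concentrated distributions.

- Uniform distributions have maximum entropy log₂(3) = 1.5850 bits
- The more "peaked" or concentrated a distribution, the lower its entropy

Entropies:
  H(A) = 1.4762 bits
  H(B) = 1.5850 bits
  H(C) = 0.9942 bits

Ranking: B > A > C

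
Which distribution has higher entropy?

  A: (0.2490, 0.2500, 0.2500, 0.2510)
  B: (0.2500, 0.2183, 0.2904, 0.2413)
A

Both distributions are close to uniform, making this a harder comparison.

H(A) = 2.0000 bits
H(B) = 1.9923 bits

The distribution closer to uniform has higher entropy.
Answer: A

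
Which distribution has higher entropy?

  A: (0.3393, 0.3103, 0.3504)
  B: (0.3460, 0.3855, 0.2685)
A

Both distributions are close to uniform, making this a harder comparison.

H(A) = 1.5831 bits
H(B) = 1.5693 bits

The distribution closer to uniform has higher entropy.
Answer: A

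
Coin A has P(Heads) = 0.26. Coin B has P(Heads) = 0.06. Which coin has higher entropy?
A

For binary distributions, entropy is maximized at p=0.5 and decreases as p moves toward 0 or 1.

H(A) = H(0.26) = 0.8267 bits
H(B) = H(0.06) = 0.3274 bits

Distribution A (p=0.26) is closer to uniform (p=0.5), so it has higher entropy.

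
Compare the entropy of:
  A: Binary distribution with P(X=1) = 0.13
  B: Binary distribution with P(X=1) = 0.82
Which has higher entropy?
B

For binary distributions, entropy is maximized at p=0.5 and decreases as p moves toward 0 or 1.

H(A) = H(0.13) = 0.5574 bits
H(B) = H(0.82) = 0.6801 bits

Distribution B (p=0.82) is closer to uniform (p=0.5), so it has higher entropy.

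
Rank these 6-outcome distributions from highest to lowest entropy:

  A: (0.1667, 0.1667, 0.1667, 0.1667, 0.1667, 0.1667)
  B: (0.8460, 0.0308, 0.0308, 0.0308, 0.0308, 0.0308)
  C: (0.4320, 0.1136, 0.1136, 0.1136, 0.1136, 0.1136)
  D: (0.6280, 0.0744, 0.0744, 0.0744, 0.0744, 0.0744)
A > C > D > B

Key insight: Entropy is maximized by uniform distributions and minimized by concentrated distributions.

Entropies:
  H(A) = 2.5850 bits
  H(B) = 0.9773 bits
  H(C) = 2.3055 bits
  H(D) = 1.8160 bits

Ranking: A > C > D > B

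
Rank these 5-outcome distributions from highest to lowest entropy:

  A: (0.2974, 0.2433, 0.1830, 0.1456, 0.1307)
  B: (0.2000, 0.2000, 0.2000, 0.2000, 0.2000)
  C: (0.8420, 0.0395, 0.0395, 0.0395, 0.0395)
B > A > C

Key insight: Entropy is maximized by uniform distributions and minimized by concentrated distributions.

- Uniform distributions have maximum entropy log₂(5) = 2.3219 bits
- The more "peaked" or concentrated a distribution, the lower its entropy

Entropies:
  H(A) = 2.2533 bits
  H(B) = 2.3219 bits
  H(C) = 0.9455 bits

Ranking: B > A > C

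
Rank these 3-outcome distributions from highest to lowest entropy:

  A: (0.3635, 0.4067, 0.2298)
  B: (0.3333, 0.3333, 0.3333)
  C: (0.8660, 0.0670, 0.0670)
B > A > C

Key insight: Entropy is maximized by uniform distributions and minimized by concentrated distributions.

- Uniform distributions have maximum entropy log₂(3) = 1.5850 bits
- The more "peaked" or concentrated a distribution, the lower its entropy

Entropies:
  H(A) = 1.5461 bits
  H(B) = 1.5850 bits
  H(C) = 0.7023 bits

Ranking: B > A > C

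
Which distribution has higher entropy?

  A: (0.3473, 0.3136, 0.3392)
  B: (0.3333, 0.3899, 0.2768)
A

Both distributions are close to uniform, making this a harder comparison.

H(A) = 1.5836 bits
H(B) = 1.5710 bits

The distribution closer to uniform has higher entropy.
Answer: A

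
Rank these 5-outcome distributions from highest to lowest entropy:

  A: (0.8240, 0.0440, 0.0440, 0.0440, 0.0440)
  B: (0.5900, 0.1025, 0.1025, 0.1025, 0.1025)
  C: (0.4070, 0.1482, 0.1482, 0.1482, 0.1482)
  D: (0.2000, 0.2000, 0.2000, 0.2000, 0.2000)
D > C > B > A

Key insight: Entropy is maximized by uniform distributions and minimized by concentrated distributions.

Entropies:
  H(A) = 1.0232 bits
  H(B) = 1.7965 bits
  H(C) = 2.1609 bits
  H(D) = 2.3219 bits

Ranking: D > C > B > A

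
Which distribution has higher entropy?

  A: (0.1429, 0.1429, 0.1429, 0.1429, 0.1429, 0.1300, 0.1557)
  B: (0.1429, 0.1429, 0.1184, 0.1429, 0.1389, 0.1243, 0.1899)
A

Both distributions are close to uniform, making this a harder comparison.

H(A) = 2.8057 bits
H(B) = 2.7921 bits

The distribution closer to uniform has higher entropy.
Answer: A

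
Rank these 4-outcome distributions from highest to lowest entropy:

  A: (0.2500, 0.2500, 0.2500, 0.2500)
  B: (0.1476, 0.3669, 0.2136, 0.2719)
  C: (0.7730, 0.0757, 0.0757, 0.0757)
A > B > C

Key insight: Entropy is maximized by uniform distributions and minimized by concentrated distributions.

- Uniform distributions have maximum entropy log₂(4) = 2.0000 bits
- The more "peaked" or concentrated a distribution, the lower its entropy

Entropies:
  H(A) = 2.0000 bits
  H(B) = 1.9247 bits
  H(C) = 1.1325 bits

Ranking: A > B > C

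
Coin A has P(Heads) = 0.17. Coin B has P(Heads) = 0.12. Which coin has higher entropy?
A

For binary distributions, entropy is maximized at p=0.5 and decreases as p moves toward 0 or 1.

H(A) = H(0.17) = 0.6577 bits
H(B) = H(0.12) = 0.5294 bits

Distribution A (p=0.17) is closer to uniform (p=0.5), so it has higher entropy.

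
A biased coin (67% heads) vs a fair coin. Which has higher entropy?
Fair coin

The fair coin is uniform (p=0.5), maximizing binary entropy at 1 bit. The biased coin has H(0.67) ≈ 0.915 bits — its outcome is more predictable, so its entropy is lower.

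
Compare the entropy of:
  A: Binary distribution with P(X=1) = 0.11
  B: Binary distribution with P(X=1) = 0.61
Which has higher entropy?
B

For binary distributions, entropy is maximized at p=0.5 and decreases as p moves toward 0 or 1.

H(A) = H(0.11) = 0.4999 bits
H(B) = H(0.61) = 0.9648 bits

Distribution B (p=0.61) is closer to uniform (p=0.5), so it has higher entropy.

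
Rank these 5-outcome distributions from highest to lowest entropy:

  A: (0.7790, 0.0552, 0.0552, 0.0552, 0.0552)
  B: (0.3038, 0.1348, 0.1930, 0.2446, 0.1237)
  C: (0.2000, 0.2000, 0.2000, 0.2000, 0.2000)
C > B > A

Key insight: Entropy is maximized by uniform distributions and minimized by concentrated distributions.

- Uniform distributions have maximum entropy log₂(5) = 2.3219 bits
- The more "peaked" or concentrated a distribution, the lower its entropy

Entropies:
  H(A) = 1.2040 bits
  H(B) = 2.2400 bits
  H(C) = 2.3219 bits

Ranking: C > B > A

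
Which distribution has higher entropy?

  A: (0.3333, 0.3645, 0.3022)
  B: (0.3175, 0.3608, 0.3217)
B

Both distributions are close to uniform, making this a harder comparison.

H(A) = 1.5808 bits
H(B) = 1.5825 bits

The distribution closer to uniform has higher entropy.
Answer: B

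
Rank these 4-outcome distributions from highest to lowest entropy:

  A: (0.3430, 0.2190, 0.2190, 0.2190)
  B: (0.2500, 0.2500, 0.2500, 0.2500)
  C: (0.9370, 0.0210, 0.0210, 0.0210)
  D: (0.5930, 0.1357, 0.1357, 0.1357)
B > A > D > C

Key insight: Entropy is maximized by uniform distributions and minimized by concentrated distributions.

Entropies:
  H(A) = 1.9690 bits
  H(B) = 2.0000 bits
  H(C) = 0.4391 bits
  H(D) = 1.6200 bits

Ranking: B > A > D > C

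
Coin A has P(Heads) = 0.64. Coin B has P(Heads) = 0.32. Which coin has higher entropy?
A

For binary distributions, entropy is maximized at p=0.5 and decreases as p moves toward 0 or 1.

H(A) = H(0.64) = 0.9427 bits
H(B) = H(0.32) = 0.9044 bits

Distribution A (p=0.64) is closer to uniform (p=0.5), so it has higher entropy.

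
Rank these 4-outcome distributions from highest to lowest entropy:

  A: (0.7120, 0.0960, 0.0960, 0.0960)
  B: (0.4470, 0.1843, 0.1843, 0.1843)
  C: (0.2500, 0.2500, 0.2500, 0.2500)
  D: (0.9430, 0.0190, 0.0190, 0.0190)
C > B > A > D

Key insight: Entropy is maximized by uniform distributions and minimized by concentrated distributions.

Entropies:
  H(A) = 1.3226 bits
  H(B) = 1.8684 bits
  H(C) = 2.0000 bits
  H(D) = 0.4058 bits

Ranking: C > B > A > D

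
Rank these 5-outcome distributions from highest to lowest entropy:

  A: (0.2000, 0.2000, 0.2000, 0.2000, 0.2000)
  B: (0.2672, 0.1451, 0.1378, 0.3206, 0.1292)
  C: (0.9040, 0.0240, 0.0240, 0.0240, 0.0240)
A > B > C

Key insight: Entropy is maximized by uniform distributions and minimized by concentrated distributions.

- Uniform distributions have maximum entropy log₂(5) = 2.3219 bits
- The more "peaked" or concentrated a distribution, the lower its entropy

Entropies:
  H(A) = 2.3219 bits
  H(B) = 2.2146 bits
  H(C) = 0.6482 bits

Ranking: A > B > C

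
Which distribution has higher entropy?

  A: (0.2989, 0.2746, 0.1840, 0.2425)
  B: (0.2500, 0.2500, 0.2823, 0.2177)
B

Both distributions are close to uniform, making this a harder comparison.

H(A) = 1.9778 bits
H(B) = 1.9940 bits

The distribution closer to uniform has higher entropy.
Answer: B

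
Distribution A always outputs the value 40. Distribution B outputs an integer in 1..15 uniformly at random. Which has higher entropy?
B

A is deterministic, so H(A) = 0. B is uniform over 15 outcomes, so H(B) = log₂(15) = 3.907 bits. Any distribution with genuine randomness has higher entropy than a deterministic one.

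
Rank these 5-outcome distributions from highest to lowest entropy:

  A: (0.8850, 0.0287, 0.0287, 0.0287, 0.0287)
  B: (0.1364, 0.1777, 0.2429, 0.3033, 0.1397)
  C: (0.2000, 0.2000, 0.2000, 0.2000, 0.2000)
C > B > A

Key insight: Entropy is maximized by uniform distributions and minimized by concentrated distributions.

- Uniform distributions have maximum entropy log₂(5) = 2.3219 bits
- The more "peaked" or concentrated a distribution, the lower its entropy

Entropies:
  H(A) = 0.7448 bits
  H(B) = 2.2496 bits
  H(C) = 2.3219 bits

Ranking: C > B > A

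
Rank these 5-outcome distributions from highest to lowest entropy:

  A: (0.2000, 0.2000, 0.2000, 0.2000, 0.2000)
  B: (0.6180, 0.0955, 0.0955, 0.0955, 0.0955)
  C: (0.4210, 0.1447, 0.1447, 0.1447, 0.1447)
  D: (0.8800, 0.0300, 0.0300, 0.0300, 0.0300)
A > C > B > D

Key insight: Entropy is maximized by uniform distributions and minimized by concentrated distributions.

Entropies:
  H(A) = 2.3219 bits
  H(B) = 1.7234 bits
  H(C) = 2.1399 bits
  H(D) = 0.7694 bits

Ranking: A > C > B > D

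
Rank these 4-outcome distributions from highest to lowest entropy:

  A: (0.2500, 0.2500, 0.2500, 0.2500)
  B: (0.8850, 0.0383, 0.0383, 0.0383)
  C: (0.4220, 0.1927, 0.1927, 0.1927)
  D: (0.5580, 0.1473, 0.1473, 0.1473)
A > C > D > B

Key insight: Entropy is maximized by uniform distributions and minimized by concentrated distributions.

Entropies:
  H(A) = 2.0000 bits
  H(B) = 0.6971 bits
  H(C) = 1.8985 bits
  H(D) = 1.6908 bits

Ranking: A > C > D > B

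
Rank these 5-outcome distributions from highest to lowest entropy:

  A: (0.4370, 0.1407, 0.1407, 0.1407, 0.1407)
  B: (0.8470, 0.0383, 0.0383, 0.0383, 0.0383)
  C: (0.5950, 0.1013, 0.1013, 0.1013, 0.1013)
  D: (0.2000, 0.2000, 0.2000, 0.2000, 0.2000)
D > A > C > B

Key insight: Entropy is maximized by uniform distributions and minimized by concentrated distributions.

Entropies:
  H(A) = 2.1145 bits
  H(B) = 0.9233 bits
  H(C) = 1.7838 bits
  H(D) = 2.3219 bits

Ranking: D > A > C > B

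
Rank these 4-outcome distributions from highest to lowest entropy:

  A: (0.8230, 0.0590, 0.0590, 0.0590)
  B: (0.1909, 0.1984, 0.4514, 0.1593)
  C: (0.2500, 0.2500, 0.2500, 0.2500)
C > B > A

Key insight: Entropy is maximized by uniform distributions and minimized by concentrated distributions.

- Uniform distributions have maximum entropy log₂(4) = 2.0000 bits
- The more "peaked" or concentrated a distribution, the lower its entropy

Entropies:
  H(A) = 0.9540 bits
  H(B) = 1.8593 bits
  H(C) = 2.0000 bits

Ranking: C > B > A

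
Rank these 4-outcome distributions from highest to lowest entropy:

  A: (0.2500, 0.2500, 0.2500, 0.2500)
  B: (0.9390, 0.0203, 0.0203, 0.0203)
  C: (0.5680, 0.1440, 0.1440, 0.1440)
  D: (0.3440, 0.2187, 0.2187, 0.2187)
A > D > C > B

Key insight: Entropy is maximized by uniform distributions and minimized by concentrated distributions.

Entropies:
  H(A) = 2.0000 bits
  H(B) = 0.4281 bits
  H(C) = 1.6713 bits
  H(D) = 1.9683 bits

Ranking: A > D > C > B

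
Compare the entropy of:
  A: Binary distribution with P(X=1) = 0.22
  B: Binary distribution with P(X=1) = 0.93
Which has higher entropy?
A

For binary distributions, entropy is maximized at p=0.5 and decreases as p moves toward 0 or 1.

H(A) = H(0.22) = 0.7602 bits
H(B) = H(0.93) = 0.3659 bits

Distribution A (p=0.22) is closer to uniform (p=0.5), so it has higher entropy.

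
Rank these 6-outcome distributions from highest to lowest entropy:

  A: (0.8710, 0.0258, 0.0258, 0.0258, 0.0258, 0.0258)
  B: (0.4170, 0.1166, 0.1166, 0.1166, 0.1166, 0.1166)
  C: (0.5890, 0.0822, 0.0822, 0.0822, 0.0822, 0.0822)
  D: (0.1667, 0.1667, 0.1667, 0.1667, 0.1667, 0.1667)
D > B > C > A

Key insight: Entropy is maximized by uniform distributions and minimized by concentrated distributions.

Entropies:
  H(A) = 0.8542 bits
  H(B) = 2.3337 bits
  H(C) = 1.9313 bits
  H(D) = 2.5850 bits

Ranking: D > B > C > A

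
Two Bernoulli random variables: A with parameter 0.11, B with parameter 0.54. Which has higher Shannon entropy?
B

For binary distributions, entropy is maximized at p=0.5 and decreases as p moves toward 0 or 1.

H(A) = H(0.11) = 0.4999 bits
H(B) = H(0.54) = 0.9954 bits

Distribution B (p=0.54) is closer to uniform (p=0.5), so it has higher entropy.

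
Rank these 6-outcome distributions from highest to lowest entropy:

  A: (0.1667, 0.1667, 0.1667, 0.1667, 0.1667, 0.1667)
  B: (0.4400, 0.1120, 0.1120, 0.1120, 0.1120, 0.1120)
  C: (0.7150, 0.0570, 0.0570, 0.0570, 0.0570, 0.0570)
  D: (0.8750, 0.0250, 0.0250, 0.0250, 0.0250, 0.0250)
A > B > C > D

Key insight: Entropy is maximized by uniform distributions and minimized by concentrated distributions.

Entropies:
  H(A) = 2.5850 bits
  H(B) = 2.2899 bits
  H(C) = 1.5239 bits
  H(D) = 0.8338 bits

Ranking: A > B > C > D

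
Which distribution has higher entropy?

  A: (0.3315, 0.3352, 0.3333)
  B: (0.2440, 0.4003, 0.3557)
A

Both distributions are close to uniform, making this a harder comparison.

H(A) = 1.5849 bits
H(B) = 1.5557 bits

The distribution closer to uniform has higher entropy.
Answer: A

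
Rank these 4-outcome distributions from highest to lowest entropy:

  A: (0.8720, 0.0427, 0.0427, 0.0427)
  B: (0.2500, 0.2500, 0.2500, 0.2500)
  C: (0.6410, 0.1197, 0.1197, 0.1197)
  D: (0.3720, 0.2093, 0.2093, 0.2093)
B > D > C > A

Key insight: Entropy is maximized by uniform distributions and minimized by concentrated distributions.

Entropies:
  H(A) = 0.7548 bits
  H(B) = 2.0000 bits
  H(C) = 1.5109 bits
  H(D) = 1.9476 bits

Ranking: B > D > C > A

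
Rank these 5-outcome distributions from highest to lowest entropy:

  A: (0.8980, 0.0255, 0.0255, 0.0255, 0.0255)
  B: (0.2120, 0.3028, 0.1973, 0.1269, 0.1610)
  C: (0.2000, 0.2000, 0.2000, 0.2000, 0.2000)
C > B > A

Key insight: Entropy is maximized by uniform distributions and minimized by concentrated distributions.

- Uniform distributions have maximum entropy log₂(5) = 2.3219 bits
- The more "peaked" or concentrated a distribution, the lower its entropy

Entropies:
  H(A) = 0.6793 bits
  H(B) = 2.2605 bits
  H(C) = 2.3219 bits

Ranking: C > B > A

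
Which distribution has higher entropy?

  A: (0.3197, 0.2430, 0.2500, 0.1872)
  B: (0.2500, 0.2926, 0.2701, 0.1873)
B

Both distributions are close to uniform, making this a harder comparison.

H(A) = 1.9745 bits
H(B) = 1.9815 bits

The distribution closer to uniform has higher entropy.
Answer: B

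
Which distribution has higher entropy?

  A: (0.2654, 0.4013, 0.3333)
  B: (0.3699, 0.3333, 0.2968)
B

Both distributions are close to uniform, making this a harder comparison.

H(A) = 1.5649 bits
H(B) = 1.5792 bits

The distribution closer to uniform has higher entropy.
Answer: B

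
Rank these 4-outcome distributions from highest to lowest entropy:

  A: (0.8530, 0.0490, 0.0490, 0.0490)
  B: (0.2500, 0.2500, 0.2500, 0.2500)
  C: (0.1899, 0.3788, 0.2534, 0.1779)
B > C > A

Key insight: Entropy is maximized by uniform distributions and minimized by concentrated distributions.

- Uniform distributions have maximum entropy log₂(4) = 2.0000 bits
- The more "peaked" or concentrated a distribution, the lower its entropy

Entropies:
  H(A) = 0.8353 bits
  H(B) = 2.0000 bits
  H(C) = 1.9306 bits

Ranking: B > C > A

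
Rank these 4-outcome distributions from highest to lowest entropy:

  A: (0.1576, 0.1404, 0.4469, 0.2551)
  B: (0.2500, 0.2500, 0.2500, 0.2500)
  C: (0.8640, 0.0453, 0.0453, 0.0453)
B > A > C

Key insight: Entropy is maximized by uniform distributions and minimized by concentrated distributions.

- Uniform distributions have maximum entropy log₂(4) = 2.0000 bits
- The more "peaked" or concentrated a distribution, the lower its entropy

Entropies:
  H(A) = 1.8398 bits
  H(B) = 2.0000 bits
  H(C) = 0.7892 bits

Ranking: B > A > C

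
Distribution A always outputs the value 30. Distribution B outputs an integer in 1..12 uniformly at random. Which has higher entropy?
B

A is deterministic, so H(A) = 0. B is uniform over 12 outcomes, so H(B) = log₂(12) = 3.585 bits. Any distribution with genuine randomness has higher entropy than a deterministic one.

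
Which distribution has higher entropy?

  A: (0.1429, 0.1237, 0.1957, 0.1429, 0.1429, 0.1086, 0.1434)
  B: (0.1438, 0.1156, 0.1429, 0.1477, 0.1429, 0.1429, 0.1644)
B

Both distributions are close to uniform, making this a harder comparison.

H(A) = 2.7863 bits
H(B) = 2.8010 bits

The distribution closer to uniform has higher entropy.
Answer: B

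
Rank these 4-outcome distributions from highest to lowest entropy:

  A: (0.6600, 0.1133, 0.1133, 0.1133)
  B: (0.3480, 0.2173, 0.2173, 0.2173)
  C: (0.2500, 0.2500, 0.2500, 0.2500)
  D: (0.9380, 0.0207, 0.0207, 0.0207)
C > B > A > D

Key insight: Entropy is maximized by uniform distributions and minimized by concentrated distributions.

Entropies:
  H(A) = 1.4637 bits
  H(B) = 1.9657 bits
  H(C) = 2.0000 bits
  H(D) = 0.4336 bits

Ranking: C > B > A > D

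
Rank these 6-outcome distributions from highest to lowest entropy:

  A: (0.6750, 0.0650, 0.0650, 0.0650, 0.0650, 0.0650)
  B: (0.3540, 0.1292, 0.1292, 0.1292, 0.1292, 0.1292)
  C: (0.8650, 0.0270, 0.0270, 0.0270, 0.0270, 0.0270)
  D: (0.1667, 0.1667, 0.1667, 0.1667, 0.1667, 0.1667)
D > B > A > C

Key insight: Entropy is maximized by uniform distributions and minimized by concentrated distributions.

Entropies:
  H(A) = 1.6644 bits
  H(B) = 2.4376 bits
  H(C) = 0.8845 bits
  H(D) = 2.5850 bits

Ranking: D > B > A > C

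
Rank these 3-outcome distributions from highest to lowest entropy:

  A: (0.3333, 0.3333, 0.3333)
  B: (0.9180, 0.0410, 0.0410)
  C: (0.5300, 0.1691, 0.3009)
A > C > B

Key insight: Entropy is maximized by uniform distributions and minimized by concentrated distributions.

- Uniform distributions have maximum entropy log₂(3) = 1.5850 bits
- The more "peaked" or concentrated a distribution, the lower its entropy

Entropies:
  H(A) = 1.5850 bits
  H(B) = 0.4912 bits
  H(C) = 1.4403 bits

Ranking: A > C > B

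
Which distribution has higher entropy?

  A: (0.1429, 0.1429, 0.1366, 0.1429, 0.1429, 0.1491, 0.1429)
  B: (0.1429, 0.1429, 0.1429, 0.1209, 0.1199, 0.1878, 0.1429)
A

Both distributions are close to uniform, making this a harder comparison.

H(A) = 2.8070 bits
H(B) = 2.7927 bits

The distribution closer to uniform has higher entropy.
Answer: A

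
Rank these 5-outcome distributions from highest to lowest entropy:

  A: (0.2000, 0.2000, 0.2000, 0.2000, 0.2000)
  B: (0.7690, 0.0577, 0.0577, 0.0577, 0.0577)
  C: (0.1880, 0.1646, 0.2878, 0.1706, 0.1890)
A > C > B

Key insight: Entropy is maximized by uniform distributions and minimized by concentrated distributions.

- Uniform distributions have maximum entropy log₂(5) = 2.3219 bits
- The more "peaked" or concentrated a distribution, the lower its entropy

Entropies:
  H(A) = 2.3219 bits
  H(B) = 1.2418 bits
  H(C) = 2.2884 bits

Ranking: A > C > B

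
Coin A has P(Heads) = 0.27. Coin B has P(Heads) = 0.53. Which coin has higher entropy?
B

For binary distributions, entropy is maximized at p=0.5 and decreases as p moves toward 0 or 1.

H(A) = H(0.27) = 0.8415 bits
H(B) = H(0.53) = 0.9974 bits

Distribution B (p=0.53) is closer to uniform (p=0.5), so it has higher entropy.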